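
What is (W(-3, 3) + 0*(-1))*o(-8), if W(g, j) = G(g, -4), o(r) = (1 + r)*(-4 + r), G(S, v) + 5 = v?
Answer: -756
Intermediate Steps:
G(S, v) = -5 + v
W(g, j) = -9 (W(g, j) = -5 - 4 = -9)
(W(-3, 3) + 0*(-1))*o(-8) = (-9 + 0*(-1))*(-4 + (-8)**2 - 3*(-8)) = (-9 + 0)*(-4 + 64 + 24) = -9*84 = -756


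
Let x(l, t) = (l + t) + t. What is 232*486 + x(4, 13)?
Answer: 112782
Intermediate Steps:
x(l, t) = l + 2*t
232*486 + x(4, 13) = 232*486 + (4 + 2*13) = 112752 + (4 + 26) = 112752 + 30 = 112782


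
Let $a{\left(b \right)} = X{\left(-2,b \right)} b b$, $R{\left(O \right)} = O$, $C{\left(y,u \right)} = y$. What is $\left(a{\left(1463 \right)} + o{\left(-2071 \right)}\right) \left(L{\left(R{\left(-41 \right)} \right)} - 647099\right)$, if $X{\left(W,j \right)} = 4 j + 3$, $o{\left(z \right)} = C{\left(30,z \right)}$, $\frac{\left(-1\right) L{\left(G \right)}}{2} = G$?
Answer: $-8108326801303925$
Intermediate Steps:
$L{\left(G \right)} = - 2 G$
$o{\left(z \right)} = 30$
$X{\left(W,j \right)} = 3 + 4 j$
$a{\left(b \right)} = b^{2} \left(3 + 4 b\right)$ ($a{\left(b \right)} = \left(3 + 4 b\right) b b = b \left(3 + 4 b\right) b = b^{2} \left(3 + 4 b\right)$)
$\left(a{\left(1463 \right)} + o{\left(-2071 \right)}\right) \left(L{\left(R{\left(-41 \right)} \right)} - 647099\right) = \left(1463^{2} \left(3 + 4 \cdot 1463\right) + 30\right) \left(\left(-2\right) \left(-41\right) - 647099\right) = \left(2140369 \left(3 + 5852\right) + 30\right) \left(82 - 647099\right) = \left(2140369 \cdot 5855 + 30\right) \left(-647017\right) = \left(12531860495 + 30\right) \left(-647017\right) = 12531860525 \left(-647017\right) = -8108326801303925$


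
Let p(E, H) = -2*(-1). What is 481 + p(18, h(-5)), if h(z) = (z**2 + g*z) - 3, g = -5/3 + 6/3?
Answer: 483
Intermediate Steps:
g = 1/3 (g = -5*1/3 + 6*(1/3) = -5/3 + 2 = 1/3 ≈ 0.33333)
h(z) = -3 + z**2 + z/3 (h(z) = (z**2 + z/3) - 3 = -3 + z**2 + z/3)
p(E, H) = 2
481 + p(18, h(-5)) = 481 + 2 = 483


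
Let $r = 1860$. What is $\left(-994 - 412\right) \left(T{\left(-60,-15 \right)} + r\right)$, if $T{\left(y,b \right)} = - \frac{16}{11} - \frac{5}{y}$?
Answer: $- \frac{172473317}{66} \approx -2.6132 \cdot 10^{6}$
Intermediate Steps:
$T{\left(y,b \right)} = - \frac{16}{11} - \frac{5}{y}$ ($T{\left(y,b \right)} = \left(-16\right) \frac{1}{11} - \frac{5}{y} = - \frac{16}{11} - \frac{5}{y}$)
$\left(-994 - 412\right) \left(T{\left(-60,-15 \right)} + r\right) = \left(-994 - 412\right) \left(\left(- \frac{16}{11} - \frac{5}{-60}\right) + 1860\right) = - 1406 \left(\left(- \frac{16}{11} - - \frac{1}{12}\right) + 1860\right) = - 1406 \left(\left(- \frac{16}{11} + \frac{1}{12}\right) + 1860\right) = - 1406 \left(- \frac{181}{132} + 1860\right) = \left(-1406\right) \frac{245339}{132} = - \frac{172473317}{66}$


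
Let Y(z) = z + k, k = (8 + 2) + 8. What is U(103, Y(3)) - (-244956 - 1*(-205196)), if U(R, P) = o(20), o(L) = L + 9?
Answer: 39789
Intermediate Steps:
k = 18 (k = 10 + 8 = 18)
Y(z) = 18 + z (Y(z) = z + 18 = 18 + z)
o(L) = 9 + L
U(R, P) = 29 (U(R, P) = 9 + 20 = 29)
U(103, Y(3)) - (-244956 - 1*(-205196)) = 29 - (-244956 - 1*(-205196)) = 29 - (-244956 + 205196) = 29 - 1*(-39760) = 29 + 39760 = 39789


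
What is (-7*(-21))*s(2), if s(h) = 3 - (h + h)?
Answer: -147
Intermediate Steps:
s(h) = 3 - 2*h
(-7*(-21))*s(2) = (-7*(-21))*(3 - 2*2) = 147*(3 - 4) = 147*(-1) = -147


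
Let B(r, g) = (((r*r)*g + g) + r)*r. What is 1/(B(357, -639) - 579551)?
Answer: -1/29074728452 ≈ -3.4394e-11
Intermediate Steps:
B(r, g) = r*(g + r + g*r²) (B(r, g) = ((r²*g + g) + r)*r = ((g*r² + g) + r)*r = ((g + g*r²) + r)*r = (g + r + g*r²)*r = r*(g + r + g*r²))
1/(B(357, -639) - 579551) = 1/(357*(-639 + 357 - 639*357²) - 579551) = 1/(357*(-639 + 357 - 639*127449) - 579551) = 1/(357*(-639 + 357 - 81439911) - 579551) = 1/(357*(-81440193) - 579551) = 1/(-29074148901 - 579551) = 1/(-29074728452) = -1/29074728452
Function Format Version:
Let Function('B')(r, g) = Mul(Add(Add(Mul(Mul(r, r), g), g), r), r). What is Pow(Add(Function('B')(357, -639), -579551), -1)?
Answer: Rational(-1, 29074728452) ≈ -3.4394e-11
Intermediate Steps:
Function('B')(r, g) = Mul(r, Add(g, r, Mul(g, Pow(r, 2)))) (Function('B')(r, g) = Mul(Add(Add(Mul(Pow(r, 2), g), g), r), r) = Mul(Add(Add(Mul(g, Pow(r, 2)), g), r), r) = Mul(Add(Add(g, Mul(g, Pow(r, 2))), r), r) = Mul(Add(g, r, Mul(g, Pow(r, 2))), r) = Mul(r, Add(g, r, Mul(g, Pow(r, 2)))))
Pow(Add(Function('B')(357, -639), -579551), -1) = Pow(Add(Mul(357, Add(-639, 357, Mul(-639, Pow(357, 2)))), -579551), -1) = Pow(Add(Mul(357, Add(-639, 357, Mul(-639, 127449))), -579551), -1) = Pow(Add(Mul(357, Add(-639, 357, -81439911)), -579551), -1) = Pow(Add(Mul(357, -81440193), -579551), -1) = Pow(Add(-29074148901, -579551), -1) = Pow(-29074728452, -1) = Rational(-1, 29074728452)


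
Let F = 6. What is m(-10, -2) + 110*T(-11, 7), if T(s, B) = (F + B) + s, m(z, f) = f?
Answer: 218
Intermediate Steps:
T(s, B) = 6 + B + s (T(s, B) = (6 + B) + s = 6 + B + s)
m(-10, -2) + 110*T(-11, 7) = -2 + 110*(6 + 7 - 11) = -2 + 110*2 = -2 + 220 = 218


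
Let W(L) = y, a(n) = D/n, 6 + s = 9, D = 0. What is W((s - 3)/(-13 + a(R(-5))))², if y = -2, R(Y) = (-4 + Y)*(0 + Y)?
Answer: 4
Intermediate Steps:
s = 3 (s = -6 + 9 = 3)
R(Y) = Y*(-4 + Y) (R(Y) = (-4 + Y)*Y = Y*(-4 + Y))
a(n) = 0 (a(n) = 0/n = 0)
W(L) = -2
W((s - 3)/(-13 + a(R(-5))))² = (-2)² = 4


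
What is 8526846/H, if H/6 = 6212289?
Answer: 1421141/6212289 ≈ 0.22876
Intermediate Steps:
H = 37273734 (H = 6*6212289 = 37273734)
8526846/H = 8526846/37273734 = 8526846*(1/37273734) = 1421141/6212289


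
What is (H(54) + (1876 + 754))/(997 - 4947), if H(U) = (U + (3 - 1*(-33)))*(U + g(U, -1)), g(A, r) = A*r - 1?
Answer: -254/395 ≈ -0.64304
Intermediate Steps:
g(A, r) = -1 + A*r
H(U) = -36 - U (H(U) = (U + (3 - 1*(-33)))*(U + (-1 + U*(-1))) = (U + (3 + 33))*(U + (-1 - U)) = (U + 36)*(-1) = (36 + U)*(-1) = -36 - U)
(H(54) + (1876 + 754))/(997 - 4947) = ((-36 - 1*54) + (1876 + 754))/(997 - 4947) = ((-36 - 54) + 2630)/(-3950) = (-90 + 2630)*(-1/3950) = 2540*(-1/3950) = -254/395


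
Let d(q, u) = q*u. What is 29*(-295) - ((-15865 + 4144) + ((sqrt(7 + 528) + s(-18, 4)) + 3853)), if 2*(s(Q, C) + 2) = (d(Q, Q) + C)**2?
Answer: -54477 - sqrt(535) ≈ -54500.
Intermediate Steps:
s(Q, C) = -2 + (C + Q**2)**2/2 (s(Q, C) = -2 + (Q*Q + C)**2/2 = -2 + (Q**2 + C)**2/2 = -2 + (C + Q**2)**2/2)
29*(-295) - ((-15865 + 4144) + ((sqrt(7 + 528) + s(-18, 4)) + 3853)) = 29*(-295) - ((-15865 + 4144) + ((sqrt(7 + 528) + (-2 + (4 + (-18)**2)**2/2)) + 3853)) = -8555 - (-11721 + ((sqrt(535) + (-2 + (4 + 324)**2/2)) + 3853)) = -8555 - (-11721 + ((sqrt(535) + (-2 + (1/2)*328**2)) + 3853)) = -8555 - (-11721 + ((sqrt(535) + (-2 + (1/2)*107584)) + 3853)) = -8555 - (-11721 + ((sqrt(535) + (-2 + 53792)) + 3853)) = -8555 - (-11721 + ((sqrt(535) + 53790) + 3853)) = -8555 - (-11721 + ((53790 + sqrt(535)) + 3853)) = -8555 - (-11721 + (57643 + sqrt(535))) = -8555 - (45922 + sqrt(535)) = -8555 + (-45922 - sqrt(535)) = -54477 - sqrt(535)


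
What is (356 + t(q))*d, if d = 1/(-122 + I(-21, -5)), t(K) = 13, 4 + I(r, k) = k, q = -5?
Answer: -369/131 ≈ -2.8168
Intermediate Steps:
I(r, k) = -4 + k
d = -1/131 (d = 1/(-122 + (-4 - 5)) = 1/(-122 - 9) = 1/(-131) = -1/131 ≈ -0.0076336)
(356 + t(q))*d = (356 + 13)*(-1/131) = 369*(-1/131) = -369/131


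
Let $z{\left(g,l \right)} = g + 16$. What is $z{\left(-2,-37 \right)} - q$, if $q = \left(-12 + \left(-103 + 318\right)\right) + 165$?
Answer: $-354$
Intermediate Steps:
$z{\left(g,l \right)} = 16 + g$
$q = 368$ ($q = \left(-12 + 215\right) + 165 = 203 + 165 = 368$)
$z{\left(-2,-37 \right)} - q = \left(16 - 2\right) - 368 = 14 - 368 = -354$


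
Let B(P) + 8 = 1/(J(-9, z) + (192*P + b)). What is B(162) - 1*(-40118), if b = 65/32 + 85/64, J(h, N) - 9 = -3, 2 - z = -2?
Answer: 79869238114/1991255 ≈ 40110.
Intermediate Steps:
z = 4 (z = 2 - 1*(-2) = 2 + 2 = 4)
J(h, N) = 6 (J(h, N) = 9 - 3 = 6)
b = 215/64 (b = 65*(1/32) + 85*(1/64) = 65/32 + 85/64 = 215/64 ≈ 3.3594)
B(P) = -8 + 1/(599/64 + 192*P) (B(P) = -8 + 1/(6 + (192*P + 215/64)) = -8 + 1/(6 + (215/64 + 192*P)) = -8 + 1/(599/64 + 192*P))
B(162) - 1*(-40118) = 24*(-197 - 4096*162)/(599 + 12288*162) - 1*(-40118) = 24*(-197 - 663552)/(599 + 1990656) + 40118 = 24*(-663749)/1991255 + 40118 = 24*(1/1991255)*(-663749) + 40118 = -15929976/1991255 + 40118 = 79869238114/1991255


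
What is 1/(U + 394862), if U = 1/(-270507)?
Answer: 270507/106812935033 ≈ 2.5325e-6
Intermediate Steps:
U = -1/270507 ≈ -3.6968e-6
1/(U + 394862) = 1/(-1/270507 + 394862) = 1/(106812935033/270507) = 270507/106812935033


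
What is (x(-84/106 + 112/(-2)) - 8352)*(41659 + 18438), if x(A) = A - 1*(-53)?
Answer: -26614377129/53 ≈ -5.0216e+8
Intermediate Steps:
x(A) = 53 + A (x(A) = A + 53 = 53 + A)
(x(-84/106 + 112/(-2)) - 8352)*(41659 + 18438) = ((53 + (-84/106 + 112/(-2))) - 8352)*(41659 + 18438) = ((53 + (-84*1/106 + 112*(-½))) - 8352)*60097 = ((53 + (-42/53 - 56)) - 8352)*60097 = ((53 - 3010/53) - 8352)*60097 = (-201/53 - 8352)*60097 = -442857/53*60097 = -26614377129/53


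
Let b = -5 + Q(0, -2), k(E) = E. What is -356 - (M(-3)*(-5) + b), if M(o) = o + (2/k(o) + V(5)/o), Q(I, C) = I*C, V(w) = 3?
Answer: -1123/3 ≈ -374.33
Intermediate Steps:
Q(I, C) = C*I
b = -5 (b = -5 - 2*0 = -5 + 0 = -5)
M(o) = o + 5/o (M(o) = o + (2/o + 3/o) = o + 5/o)
-356 - (M(-3)*(-5) + b) = -356 - ((-3 + 5/(-3))*(-5) - 5) = -356 - ((-3 + 5*(-⅓))*(-5) - 5) = -356 - ((-3 - 5/3)*(-5) - 5) = -356 - (-14/3*(-5) - 5) = -356 - (70/3 - 5) = -356 - 1*55/3 = -356 - 55/3 = -1123/3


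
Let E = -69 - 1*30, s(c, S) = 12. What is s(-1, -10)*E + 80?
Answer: -1108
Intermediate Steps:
E = -99 (E = -69 - 30 = -99)
s(-1, -10)*E + 80 = 12*(-99) + 80 = -1188 + 80 = -1108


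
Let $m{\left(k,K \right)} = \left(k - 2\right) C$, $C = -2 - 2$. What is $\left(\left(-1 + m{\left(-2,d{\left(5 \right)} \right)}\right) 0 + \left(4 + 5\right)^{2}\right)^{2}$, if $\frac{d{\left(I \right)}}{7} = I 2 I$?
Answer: $6561$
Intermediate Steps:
$C = -4$
$d{\left(I \right)} = 14 I^{2}$ ($d{\left(I \right)} = 7 I 2 I = 7 \cdot 2 I I = 7 \cdot 2 I^{2} = 14 I^{2}$)
$m{\left(k,K \right)} = 8 - 4 k$ ($m{\left(k,K \right)} = \left(k - 2\right) \left(-4\right) = \left(-2 + k\right) \left(-4\right) = 8 - 4 k$)
$\left(\left(-1 + m{\left(-2,d{\left(5 \right)} \right)}\right) 0 + \left(4 + 5\right)^{2}\right)^{2} = \left(\left(-1 + \left(8 - -8\right)\right) 0 + \left(4 + 5\right)^{2}\right)^{2} = \left(\left(-1 + \left(8 + 8\right)\right) 0 + 9^{2}\right)^{2} = \left(\left(-1 + 16\right) 0 + 81\right)^{2} = \left(15 \cdot 0 + 81\right)^{2} = \left(0 + 81\right)^{2} = 81^{2} = 6561$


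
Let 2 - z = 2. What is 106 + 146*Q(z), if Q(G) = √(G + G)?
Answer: 106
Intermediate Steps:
z = 0 (z = 2 - 1*2 = 2 - 2 = 0)
Q(G) = √2*√G (Q(G) = √(2*G) = √2*√G)
106 + 146*Q(z) = 106 + 146*(√2*√0) = 106 + 146*(√2*0) = 106 + 146*0 = 106 + 0 = 106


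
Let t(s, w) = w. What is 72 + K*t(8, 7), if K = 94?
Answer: 730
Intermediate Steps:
72 + K*t(8, 7) = 72 + 94*7 = 72 + 658 = 730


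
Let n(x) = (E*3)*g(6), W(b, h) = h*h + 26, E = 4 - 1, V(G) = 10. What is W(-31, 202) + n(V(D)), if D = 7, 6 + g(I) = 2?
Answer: 40794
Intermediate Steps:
g(I) = -4 (g(I) = -6 + 2 = -4)
E = 3
W(b, h) = 26 + h² (W(b, h) = h² + 26 = 26 + h²)
n(x) = -36 (n(x) = (3*3)*(-4) = 9*(-4) = -36)
W(-31, 202) + n(V(D)) = (26 + 202²) - 36 = (26 + 40804) - 36 = 40830 - 36 = 40794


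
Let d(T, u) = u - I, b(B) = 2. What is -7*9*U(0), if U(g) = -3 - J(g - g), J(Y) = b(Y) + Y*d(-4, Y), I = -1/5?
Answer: 315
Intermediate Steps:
I = -1/5 (I = -1*1/5 = -1/5 ≈ -0.20000)
d(T, u) = 1/5 + u (d(T, u) = u - 1*(-1/5) = u + 1/5 = 1/5 + u)
J(Y) = 2 + Y*(1/5 + Y)
U(g) = -5 (U(g) = -3 - (2 + (g - g)**2 + (g - g)/5) = -3 - (2 + 0**2 + (1/5)*0) = -3 - (2 + 0 + 0) = -3 - 1*2 = -3 - 2 = -5)
-7*9*U(0) = -7*9*(-5) = -63*(-5) = -1*(-315) = 315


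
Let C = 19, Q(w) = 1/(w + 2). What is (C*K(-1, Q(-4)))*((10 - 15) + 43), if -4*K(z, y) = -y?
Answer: -361/4 ≈ -90.250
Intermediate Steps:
Q(w) = 1/(2 + w)
K(z, y) = y/4 (K(z, y) = -(-1)*y/4 = y/4)
(C*K(-1, Q(-4)))*((10 - 15) + 43) = (19*(1/(4*(2 - 4))))*((10 - 15) + 43) = (19*((¼)/(-2)))*(-5 + 43) = (19*((¼)*(-½)))*38 = (19*(-⅛))*38 = -19/8*38 = -361/4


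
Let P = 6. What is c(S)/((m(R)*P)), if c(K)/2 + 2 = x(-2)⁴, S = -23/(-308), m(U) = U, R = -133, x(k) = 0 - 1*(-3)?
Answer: -79/399 ≈ -0.19799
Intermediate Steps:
x(k) = 3 (x(k) = 0 + 3 = 3)
S = 23/308 (S = -23*(-1/308) = 23/308 ≈ 0.074675)
c(K) = 158 (c(K) = -4 + 2*3⁴ = -4 + 2*81 = -4 + 162 = 158)
c(S)/((m(R)*P)) = 158/((-133*6)) = 158/(-798) = 158*(-1/798) = -79/399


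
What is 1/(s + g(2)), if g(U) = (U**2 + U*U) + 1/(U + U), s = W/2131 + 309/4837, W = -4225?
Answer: 41230588/261040967 ≈ 0.15795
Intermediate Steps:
s = -19777846/10307647 (s = -4225/2131 + 309/4837 = -19777846/10307647 ≈ -1.9188)
g(U) = 1/(2*U) + 2*U**2 (g(U) = (U**2 + U**2) + 1/(2*U) = 2*U**2 + 1/(2*U) = 1/(2*U) + 2*U**2)
1/(s + g(2)) = 1/(-19777846/10307647 + (1/2)*(1 + 4*2**3)/2) = 1/(-19777846/10307647 + (1/2)*(1/2)*(1 + 4*8)) = 1/(-19777846/10307647 + (1/2)*(1/2)*(1 + 32)) = 1/(-19777846/10307647 + (1/2)*(1/2)*33) = 1/(-19777846/10307647 + 33/4) = 1/(261040967/41230588) = 41230588/261040967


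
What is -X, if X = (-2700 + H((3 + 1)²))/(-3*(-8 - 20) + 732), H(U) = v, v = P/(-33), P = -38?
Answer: 44531/13464 ≈ 3.3074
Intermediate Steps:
v = 38/33 (v = -38/(-33) = -38*(-1/33) = 38/33 ≈ 1.1515)
H(U) = 38/33
X = -44531/13464 (X = (-2700 + 38/33)/(-3*(-8 - 20) + 732) = -89062/(33*(-3*(-28) + 732)) = -89062/(33*(84 + 732)) = -89062/33/816 = -89062/33*1/816 = -44531/13464 ≈ -3.3074)
-X = -1*(-44531/13464) = 44531/13464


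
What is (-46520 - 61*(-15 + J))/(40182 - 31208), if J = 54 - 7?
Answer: -24236/4487 ≈ -5.4014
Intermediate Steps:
J = 47
(-46520 - 61*(-15 + J))/(40182 - 31208) = (-46520 - 61*(-15 + 47))/(40182 - 31208) = (-46520 - 61*32)/8974 = (-46520 - 1952)*(1/8974) = -48472*1/8974 = -24236/4487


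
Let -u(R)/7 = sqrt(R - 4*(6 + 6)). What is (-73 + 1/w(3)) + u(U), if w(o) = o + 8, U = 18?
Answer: -802/11 - 7*I*sqrt(30) ≈ -72.909 - 38.341*I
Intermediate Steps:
u(R) = -7*sqrt(-48 + R) (u(R) = -7*sqrt(R - 4*(6 + 6)) = -7*sqrt(R - 4*12) = -7*sqrt(R - 48) = -7*sqrt(-48 + R))
w(o) = 8 + o
(-73 + 1/w(3)) + u(U) = (-73 + 1/(8 + 3)) - 7*sqrt(-48 + 18) = (-73 + 1/11) - 7*I*sqrt(30) = -802/11 - 7*I*sqrt(30)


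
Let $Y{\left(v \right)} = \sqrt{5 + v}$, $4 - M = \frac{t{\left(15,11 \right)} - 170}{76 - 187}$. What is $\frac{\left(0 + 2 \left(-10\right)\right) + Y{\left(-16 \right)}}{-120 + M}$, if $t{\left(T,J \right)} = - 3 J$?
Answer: $\frac{2220}{13079} - \frac{111 i \sqrt{11}}{13079} \approx 0.16974 - 0.028148 i$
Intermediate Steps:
$M = \frac{241}{111}$ ($M = 4 - \frac{\left(-3\right) 11 - 170}{76 - 187} = 4 - \frac{-33 - 170}{-111} = 4 - \left(-203\right) \left(- \frac{1}{111}\right) = 4 - \frac{203}{111} = \frac{241}{111} \approx 2.1712$)
$\frac{\left(0 + 2 \left(-10\right)\right) + Y{\left(-16 \right)}}{-120 + M} = \frac{\left(0 + 2 \left(-10\right)\right) + \sqrt{5 - 16}}{-120 + \frac{241}{111}} = \frac{\left(0 - 20\right) + \sqrt{-11}}{- \frac{13079}{111}} = \left(-20 + i \sqrt{11}\right) \left(- \frac{111}{13079}\right) = \frac{2220}{13079} - \frac{111 i \sqrt{11}}{13079}$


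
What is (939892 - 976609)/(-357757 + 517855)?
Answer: -12239/53366 ≈ -0.22934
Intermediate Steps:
(939892 - 976609)/(-357757 + 517855) = -36717/160098 = -36717*1/160098 = -12239/53366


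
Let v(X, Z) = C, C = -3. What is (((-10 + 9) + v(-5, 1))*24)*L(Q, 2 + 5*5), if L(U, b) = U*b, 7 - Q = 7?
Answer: 0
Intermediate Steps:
v(X, Z) = -3
Q = 0 (Q = 7 - 1*7 = 7 - 7 = 0)
(((-10 + 9) + v(-5, 1))*24)*L(Q, 2 + 5*5) = (((-10 + 9) - 3)*24)*(0*(2 + 5*5)) = ((-1 - 3)*24)*(0*(2 + 25)) = (-4*24)*(0*27) = -96*0 = 0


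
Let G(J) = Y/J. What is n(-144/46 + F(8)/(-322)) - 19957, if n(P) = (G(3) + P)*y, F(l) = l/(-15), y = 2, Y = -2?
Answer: -48214487/2415 ≈ -19965.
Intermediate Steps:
F(l) = -l/15 (F(l) = l*(-1/15) = -l/15)
G(J) = -2/J
n(P) = -4/3 + 2*P (n(P) = (-2/3 + P)*2 = -4/3 + 2*P)
n(-144/46 + F(8)/(-322)) - 19957 = (-4/3 + 2*(-144/46 - 1/15*8/(-322))) - 19957 = (-4/3 + 2*(-144*1/46 - 8/15*(-1/322))) - 19957 = (-4/3 + 2*(-72/23 + 4/2415)) - 19957 = (-4/3 + 2*(-7556/2415)) - 19957 = (-4/3 - 15112/2415) - 19957 = -18332/2415 - 19957 = -48214487/2415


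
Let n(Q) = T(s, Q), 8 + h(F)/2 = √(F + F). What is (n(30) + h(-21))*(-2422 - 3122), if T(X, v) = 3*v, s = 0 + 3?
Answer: -410256 - 11088*I*√42 ≈ -4.1026e+5 - 71859.0*I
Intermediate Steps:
h(F) = -16 + 2*√2*√F (h(F) = -16 + 2*√(F + F) = -16 + 2*√(2*F) = -16 + 2*(√2*√F) = -16 + 2*√2*√F)
s = 3
n(Q) = 3*Q
(n(30) + h(-21))*(-2422 - 3122) = (3*30 + (-16 + 2*√2*√(-21)))*(-2422 - 3122) = (90 + (-16 + 2*√2*(I*√21)))*(-5544) = (90 + (-16 + 2*I*√42))*(-5544) = (74 + 2*I*√42)*(-5544) = -410256 - 11088*I*√42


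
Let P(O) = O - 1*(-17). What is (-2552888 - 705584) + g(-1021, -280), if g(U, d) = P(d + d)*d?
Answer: -3106432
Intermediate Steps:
P(O) = 17 + O (P(O) = O + 17 = 17 + O)
g(U, d) = d*(17 + 2*d) (g(U, d) = (17 + (d + d))*d = (17 + 2*d)*d = d*(17 + 2*d))
(-2552888 - 705584) + g(-1021, -280) = (-2552888 - 705584) - 280*(17 + 2*(-280)) = -3258472 - 280*(17 - 560) = -3258472 - 280*(-543) = -3258472 + 152040 = -3106432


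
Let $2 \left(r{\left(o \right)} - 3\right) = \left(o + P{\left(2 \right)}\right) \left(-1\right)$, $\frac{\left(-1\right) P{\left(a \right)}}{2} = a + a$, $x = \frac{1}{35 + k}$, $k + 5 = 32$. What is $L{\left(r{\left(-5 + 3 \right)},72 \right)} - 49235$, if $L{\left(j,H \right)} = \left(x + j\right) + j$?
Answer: $- \frac{3051577}{62} \approx -49219.0$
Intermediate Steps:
$k = 27$ ($k = -5 + 32 = 27$)
$x = \frac{1}{62}$ ($x = \frac{1}{35 + 27} = \frac{1}{62} \approx 0.016129$)
$P{\left(a \right)} = - 4 a$ ($P{\left(a \right)} = - 2 \left(a + a\right) = - 2 \cdot 2 a = - 4 a$)
$r{\left(o \right)} = 7 - \frac{o}{2}$ ($r{\left(o \right)} = 3 + \frac{\left(o - 8\right) \left(-1\right)}{2} = 3 + \frac{\left(-8 + o\right) \left(-1\right)}{2} = 3 + \frac{8 - o}{2} = 3 - \left(-4 + \frac{o}{2}\right) = 7 - \frac{o}{2}$)
$L{\left(j,H \right)} = \frac{1}{62} + 2 j$ ($L{\left(j,H \right)} = \left(\frac{1}{62} + j\right) + j = \frac{1}{62} + 2 j$)
$L{\left(r{\left(-5 + 3 \right)},72 \right)} - 49235 = \left(\frac{1}{62} + 2 \left(7 - \frac{-5 + 3}{2}\right)\right) - 49235 = \left(\frac{1}{62} + 2 \left(7 - -1\right)\right) - 49235 = \left(\frac{1}{62} + 2 \left(7 + 1\right)\right) - 49235 = \left(\frac{1}{62} + 2 \cdot 8\right) - 49235 = \left(\frac{1}{62} + 16\right) - 49235 = \frac{993}{62} - 49235 = - \frac{3051577}{62}$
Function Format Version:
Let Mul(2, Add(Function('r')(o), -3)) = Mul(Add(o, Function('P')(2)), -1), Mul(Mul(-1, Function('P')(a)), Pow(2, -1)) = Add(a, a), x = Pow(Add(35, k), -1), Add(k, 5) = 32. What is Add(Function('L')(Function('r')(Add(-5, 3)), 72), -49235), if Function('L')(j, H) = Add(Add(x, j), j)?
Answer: Rational(-3051577, 62) ≈ -49219.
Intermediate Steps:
k = 27 (k = Add(-5, 32) = 27)
x = Rational(1, 62) (x = Pow(Add(35, 27), -1) = Pow(62, -1) = Rational(1, 62) ≈ 0.016129)
Function('P')(a) = Mul(-4, a) (Function('P')(a) = Mul(-2, Add(a, a)) = Mul(-2, Mul(2, a)) = Mul(-4, a))
Function('r')(o) = Add(7, Mul(Rational(-1, 2), o)) (Function('r')(o) = Add(3, Mul(Rational(1, 2), Mul(Add(o, Mul(-4, 2)), -1))) = Add(3, Mul(Rational(1, 2), Mul(Add(o, -8), -1))) = Add(3, Mul(Rational(1, 2), Mul(Add(-8, o), -1))) = Add(3, Mul(Rational(1, 2), Add(8, Mul(-1, o)))) = Add(3, Add(4, Mul(Rational(-1, 2), o))) = Add(7, Mul(Rational(-1, 2), o)))
Function('L')(j, H) = Add(Rational(1, 62), Mul(2, j)) (Function('L')(j, H) = Add(Add(Rational(1, 62), j), j) = Add(Rational(1, 62), Mul(2, j)))
Add(Function('L')(Function('r')(Add(-5, 3)), 72), -49235) = Add(Add(Rational(1, 62), Mul(2, Add(7, Mul(Rational(-1, 2), Add(-5, 3))))), -49235) = Add(Add(Rational(1, 62), Mul(2, Add(7, Mul(Rational(-1, 2), -2)))), -49235) = Add(Add(Rational(1, 62), Mul(2, Add(7, 1))), -49235) = Add(Add(Rational(1, 62), Mul(2, 8)), -49235) = Add(Add(Rational(1, 62), 16), -49235) = Add(Rational(993, 62), -49235) = Rational(-3051577, 62)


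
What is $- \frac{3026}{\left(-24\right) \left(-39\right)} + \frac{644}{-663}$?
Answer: $- \frac{2573}{612} \approx -4.2042$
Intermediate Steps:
$- \frac{3026}{\left(-24\right) \left(-39\right)} + \frac{644}{-663} = - \frac{3026}{936} + 644 \left(- \frac{1}{663}\right) = \left(-3026\right) \frac{1}{936} - \frac{644}{663} = - \frac{1513}{468} - \frac{644}{663} = - \frac{2573}{612}$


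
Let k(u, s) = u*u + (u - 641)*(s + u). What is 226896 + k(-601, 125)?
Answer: 1179289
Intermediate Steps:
k(u, s) = u² + (-641 + u)*(s + u)
226896 + k(-601, 125) = 226896 + (-641*125 - 641*(-601) + 2*(-601)² + 125*(-601)) = 226896 + (-80125 + 385241 + 2*361201 - 75125) = 226896 + (-80125 + 385241 + 722402 - 75125) = 226896 + 952393 = 1179289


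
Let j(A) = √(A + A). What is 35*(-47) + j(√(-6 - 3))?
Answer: -1645 + √6*√I ≈ -1643.3 + 1.732*I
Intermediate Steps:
j(A) = √2*√A (j(A) = √(2*A) = √2*√A)
35*(-47) + j(√(-6 - 3)) = 35*(-47) + √2*√(√(-6 - 3)) = -1645 + √2*√(√(-9)) = -1645 + √2*√(3*I) = -1645 + √2*(√3*√I) = -1645 + √6*√I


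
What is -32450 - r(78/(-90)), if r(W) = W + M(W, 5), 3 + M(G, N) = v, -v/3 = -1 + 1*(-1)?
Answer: -486782/15 ≈ -32452.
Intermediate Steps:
v = 6 (v = -3*(-1 + 1*(-1)) = -3*(-1 - 1) = -3*(-2) = 6)
M(G, N) = 3 (M(G, N) = -3 + 6 = 3)
r(W) = 3 + W (r(W) = W + 3 = 3 + W)
-32450 - r(78/(-90)) = -32450 - (3 + 78/(-90)) = -32450 - (3 + 78*(-1/90)) = -32450 - (3 - 13/15) = -32450 - 1*32/15 = -32450 - 32/15 = -486782/15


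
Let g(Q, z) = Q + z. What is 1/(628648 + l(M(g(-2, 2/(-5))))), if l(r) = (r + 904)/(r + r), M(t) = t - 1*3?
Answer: 54/33942499 ≈ 1.5909e-6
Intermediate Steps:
M(t) = -3 + t (M(t) = t - 3 = -3 + t)
l(r) = (904 + r)/(2*r) (l(r) = (904 + r)/((2*r)) = (904 + r)*(1/(2*r)) = (904 + r)/(2*r))
1/(628648 + l(M(g(-2, 2/(-5))))) = 1/(628648 + (904 + (-3 + (-2 + 2/(-5))))/(2*(-3 + (-2 + 2/(-5))))) = 1/(628648 + (904 + (-3 + (-2 + 2*(-1/5))))/(2*(-3 + (-2 + 2*(-1/5))))) = 1/(628648 + (904 + (-3 + (-2 - 2/5)))/(2*(-3 + (-2 - 2/5)))) = 1/(628648 + (904 + (-3 - 12/5))/(2*(-3 - 12/5))) = 1/(628648 + (904 - 27/5)/(2*(-27/5))) = 1/(628648 + (1/2)*(-5/27)*(4493/5)) = 1/(628648 - 4493/54) = 1/(33942499/54) = 54/33942499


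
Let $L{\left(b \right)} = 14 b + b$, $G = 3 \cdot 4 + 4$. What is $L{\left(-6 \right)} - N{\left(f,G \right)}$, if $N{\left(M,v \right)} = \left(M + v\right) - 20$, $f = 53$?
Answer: $-139$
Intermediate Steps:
$G = 16$ ($G = 12 + 4 = 16$)
$N{\left(M,v \right)} = -20 + M + v$
$L{\left(b \right)} = 15 b$
$L{\left(-6 \right)} - N{\left(f,G \right)} = 15 \left(-6\right) - \left(-20 + 53 + 16\right) = -90 - 49 = -139$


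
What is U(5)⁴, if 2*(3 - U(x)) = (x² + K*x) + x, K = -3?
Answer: 6561/16 ≈ 410.06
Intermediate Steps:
U(x) = 3 + x - x²/2 (U(x) = 3 - ((x² - 3*x) + x)/2 = 3 - (x² - 2*x)/2 = 3 + (x - x²/2) = 3 + x - x²/2)
U(5)⁴ = (3 + 5 - ½*5²)⁴ = (3 + 5 - ½*25)⁴ = (3 + 5 - 25/2)⁴ = (-9/2)⁴ = 6561/16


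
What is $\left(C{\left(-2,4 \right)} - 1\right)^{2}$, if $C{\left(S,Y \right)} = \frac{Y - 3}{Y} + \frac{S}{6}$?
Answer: $\frac{169}{144} \approx 1.1736$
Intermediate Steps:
$C{\left(S,Y \right)} = \frac{S}{6} + \frac{-3 + Y}{Y}$ ($C{\left(S,Y \right)} = \frac{-3 + Y}{Y} + S \frac{1}{6} = \frac{-3 + Y}{Y} + \frac{S}{6} = \frac{S}{6} + \frac{-3 + Y}{Y}$)
$\left(C{\left(-2,4 \right)} - 1\right)^{2} = \left(\left(1 - \frac{3}{4} + \frac{1}{6} \left(-2\right)\right) - 1\right)^{2} = \left(\left(1 - \frac{3}{4} - \frac{1}{3}\right) - 1\right)^{2} = \left(- \frac{1}{12} - 1\right)^{2} = \left(- \frac{13}{12}\right)^{2} = \frac{169}{144}$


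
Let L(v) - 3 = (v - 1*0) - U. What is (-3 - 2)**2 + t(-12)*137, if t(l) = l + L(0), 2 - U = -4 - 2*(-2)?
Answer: -1482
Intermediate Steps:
U = 2 (U = 2 - (-4 - 2*(-2)) = 2 - (-4 + 4) = 2 - 1*0 = 2 + 0 = 2)
L(v) = 1 + v (L(v) = 3 + ((v - 1*0) - 1*2) = 3 + ((v + 0) - 2) = 3 + (v - 2) = 3 + (-2 + v) = 1 + v)
t(l) = 1 + l (t(l) = l + (1 + 0) = l + 1 = 1 + l)
(-3 - 2)**2 + t(-12)*137 = (-3 - 2)**2 + (1 - 12)*137 = (-5)**2 - 11*137 = 25 - 1507 = -1482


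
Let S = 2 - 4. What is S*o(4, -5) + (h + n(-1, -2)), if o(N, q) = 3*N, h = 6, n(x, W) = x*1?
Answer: -19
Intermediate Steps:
n(x, W) = x
S = -2
S*o(4, -5) + (h + n(-1, -2)) = -6*4 + (6 - 1) = -2*12 + 5 = -24 + 5 = -19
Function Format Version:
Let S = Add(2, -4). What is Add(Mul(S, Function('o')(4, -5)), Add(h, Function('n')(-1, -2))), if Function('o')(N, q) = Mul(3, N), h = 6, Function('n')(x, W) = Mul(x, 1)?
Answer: -19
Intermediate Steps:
Function('n')(x, W) = x
S = -2
Add(Mul(S, Function('o')(4, -5)), Add(h, Function('n')(-1, -2))) = Add(Mul(-2, Mul(3, 4)), Add(6, -1)) = Add(Mul(-2, 12), 5) = Add(-24, 5) = -19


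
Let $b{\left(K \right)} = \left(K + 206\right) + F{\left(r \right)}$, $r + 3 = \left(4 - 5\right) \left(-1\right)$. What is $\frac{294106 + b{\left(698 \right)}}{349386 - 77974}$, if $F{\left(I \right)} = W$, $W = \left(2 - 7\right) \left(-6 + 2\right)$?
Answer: $\frac{147515}{135706} \approx 1.087$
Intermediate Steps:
$W = 20$ ($W = \left(-5\right) \left(-4\right) = 20$)
$r = -2$ ($r = -3 + \left(4 - 5\right) \left(-1\right) = -3 - -1 = -3 + 1 = -2$)
$F{\left(I \right)} = 20$
$b{\left(K \right)} = 226 + K$ ($b{\left(K \right)} = \left(K + 206\right) + 20 = \left(206 + K\right) + 20 = 226 + K$)
$\frac{294106 + b{\left(698 \right)}}{349386 - 77974} = \frac{294106 + \left(226 + 698\right)}{349386 - 77974} = \frac{294106 + 924}{271412} = 295030 \cdot \frac{1}{271412} = \frac{147515}{135706}$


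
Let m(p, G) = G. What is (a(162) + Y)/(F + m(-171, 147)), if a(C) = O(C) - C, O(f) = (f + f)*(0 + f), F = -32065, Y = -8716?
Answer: -21805/15959 ≈ -1.3663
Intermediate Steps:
O(f) = 2*f² (O(f) = (2*f)*f = 2*f²)
a(C) = -C + 2*C² (a(C) = 2*C² - C = -C + 2*C²)
(a(162) + Y)/(F + m(-171, 147)) = (162*(-1 + 2*162) - 8716)/(-32065 + 147) = (162*(-1 + 324) - 8716)/(-31918) = (162*323 - 8716)*(-1/31918) = (52326 - 8716)*(-1/31918) = 43610*(-1/31918) = -21805/15959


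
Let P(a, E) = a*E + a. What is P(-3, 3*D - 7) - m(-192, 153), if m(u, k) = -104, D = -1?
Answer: 131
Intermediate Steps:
P(a, E) = a + E*a (P(a, E) = E*a + a = a + E*a)
P(-3, 3*D - 7) - m(-192, 153) = -3*(1 + (3*(-1) - 7)) - 1*(-104) = -3*(1 + (-3 - 7)) + 104 = -3*(1 - 10) + 104 = -3*(-9) + 104 = 27 + 104 = 131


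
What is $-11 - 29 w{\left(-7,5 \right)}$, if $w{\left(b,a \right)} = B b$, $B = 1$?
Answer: $192$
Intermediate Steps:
$w{\left(b,a \right)} = b$ ($w{\left(b,a \right)} = 1 b = b$)
$-11 - 29 w{\left(-7,5 \right)} = -11 - -203 = -11 + 203 = 192$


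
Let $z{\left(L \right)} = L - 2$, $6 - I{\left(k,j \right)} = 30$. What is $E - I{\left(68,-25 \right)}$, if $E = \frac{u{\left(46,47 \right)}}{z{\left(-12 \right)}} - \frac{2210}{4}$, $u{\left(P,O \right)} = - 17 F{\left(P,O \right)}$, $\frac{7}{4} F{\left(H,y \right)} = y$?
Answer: $- \frac{48597}{98} \approx -495.89$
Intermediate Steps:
$I{\left(k,j \right)} = -24$ ($I{\left(k,j \right)} = 6 - 30 = -24$)
$F{\left(H,y \right)} = \frac{4 y}{7}$
$u{\left(P,O \right)} = - \frac{68 O}{7}$ ($u{\left(P,O \right)} = - 17 \frac{4 O}{7} = - \frac{68 O}{7}$)
$z{\left(L \right)} = -2 + L$
$E = - \frac{50949}{98}$ ($E = \frac{\left(- \frac{68}{7}\right) 47}{-2 - 12} - \frac{2210}{4} = - \frac{3196}{7 \left(-14\right)} - \frac{1105}{2} = \left(- \frac{3196}{7}\right) \left(- \frac{1}{14}\right) - \frac{1105}{2} = \frac{1598}{49} - \frac{1105}{2} = - \frac{50949}{98} \approx -519.89$)
$E - I{\left(68,-25 \right)} = - \frac{50949}{98} - -24 = - \frac{50949}{98} + 24 = - \frac{48597}{98}$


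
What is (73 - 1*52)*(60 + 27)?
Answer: 1827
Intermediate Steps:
(73 - 1*52)*(60 + 27) = (73 - 52)*87 = 21*87 = 1827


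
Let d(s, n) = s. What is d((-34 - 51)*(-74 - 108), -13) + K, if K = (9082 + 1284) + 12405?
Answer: 38241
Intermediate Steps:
K = 22771 (K = 10366 + 12405 = 22771)
d((-34 - 51)*(-74 - 108), -13) + K = (-34 - 51)*(-74 - 108) + 22771 = -85*(-182) + 22771 = 15470 + 22771 = 38241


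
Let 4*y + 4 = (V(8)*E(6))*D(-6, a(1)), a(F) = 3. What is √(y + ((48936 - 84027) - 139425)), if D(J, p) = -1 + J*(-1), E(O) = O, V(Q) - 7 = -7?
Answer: I*√174517 ≈ 417.75*I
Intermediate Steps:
V(Q) = 0 (V(Q) = 7 - 7 = 0)
D(J, p) = -1 - J
y = -1 (y = -1 + ((0*6)*(-1 - 1*(-6)))/4 = -1 + (0*(-1 + 6))/4 = -1 + (0*5)/4 = -1 + (¼)*0 = -1 + 0 = -1)
√(y + ((48936 - 84027) - 139425)) = √(-1 + ((48936 - 84027) - 139425)) = √(-1 + (-35091 - 139425)) = √(-1 - 174516) = √(-174517) = I*√174517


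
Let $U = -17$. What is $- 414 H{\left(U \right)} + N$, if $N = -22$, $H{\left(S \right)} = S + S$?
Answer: $14054$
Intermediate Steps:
$H{\left(S \right)} = 2 S$
$- 414 H{\left(U \right)} + N = - 414 \cdot 2 \left(-17\right) - 22 = \left(-414\right) \left(-34\right) - 22 = 14076 - 22 = 14054$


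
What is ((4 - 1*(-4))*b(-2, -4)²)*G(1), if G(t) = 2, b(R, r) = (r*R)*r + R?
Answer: 18496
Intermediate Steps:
b(R, r) = R + R*r² (b(R, r) = (R*r)*r + R = R*r² + R = R + R*r²)
((4 - 1*(-4))*b(-2, -4)²)*G(1) = ((4 - 1*(-4))*(-2*(1 + (-4)²))²)*2 = ((4 + 4)*(-2*(1 + 16))²)*2 = (8*(-2*17)²)*2 = (8*(-34)²)*2 = (8*1156)*2 = 9248*2 = 18496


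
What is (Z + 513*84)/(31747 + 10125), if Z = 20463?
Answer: 63555/41872 ≈ 1.5178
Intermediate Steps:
(Z + 513*84)/(31747 + 10125) = (20463 + 513*84)/(31747 + 10125) = (20463 + 43092)/41872 = 63555*(1/41872) = 63555/41872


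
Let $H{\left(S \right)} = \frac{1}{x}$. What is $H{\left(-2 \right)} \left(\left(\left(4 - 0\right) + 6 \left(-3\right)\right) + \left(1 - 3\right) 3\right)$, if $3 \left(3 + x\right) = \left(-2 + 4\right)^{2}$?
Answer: $12$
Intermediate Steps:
$x = - \frac{5}{3}$ ($x = -3 + \frac{\left(-2 + 4\right)^{2}}{3} = -3 + \frac{2^{2}}{3} = -3 + \frac{1}{3} \cdot 4 = -3 + \frac{4}{3} = - \frac{5}{3} \approx -1.6667$)
$H{\left(S \right)} = - \frac{3}{5}$ ($H{\left(S \right)} = \frac{1}{- \frac{5}{3}} = - \frac{3}{5}$)
$H{\left(-2 \right)} \left(\left(\left(4 - 0\right) + 6 \left(-3\right)\right) + \left(1 - 3\right) 3\right) = - \frac{3 \left(\left(\left(4 - 0\right) + 6 \left(-3\right)\right) + \left(1 - 3\right) 3\right)}{5} = - \frac{3 \left(\left(\left(4 + 0\right) - 18\right) - 6\right)}{5} = - \frac{3 \left(\left(4 - 18\right) - 6\right)}{5} = - \frac{3 \left(-14 - 6\right)}{5} = \left(- \frac{3}{5}\right) \left(-20\right) = 12$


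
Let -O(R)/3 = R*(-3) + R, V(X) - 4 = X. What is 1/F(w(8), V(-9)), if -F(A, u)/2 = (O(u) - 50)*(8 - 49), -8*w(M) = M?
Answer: -1/6560 ≈ -0.00015244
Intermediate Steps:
w(M) = -M/8
V(X) = 4 + X
O(R) = 6*R (O(R) = -3*(R*(-3) + R) = -3*(-3*R + R) = -(-6)*R = 6*R)
F(A, u) = -4100 + 492*u (F(A, u) = -2*(6*u - 50)*(8 - 49) = -2*(-50 + 6*u)*(-41) = -2*(2050 - 246*u) = -4100 + 492*u)
1/F(w(8), V(-9)) = 1/(-4100 + 492*(4 - 9)) = 1/(-4100 + 492*(-5)) = 1/(-4100 - 2460) = 1/(-6560) = -1/6560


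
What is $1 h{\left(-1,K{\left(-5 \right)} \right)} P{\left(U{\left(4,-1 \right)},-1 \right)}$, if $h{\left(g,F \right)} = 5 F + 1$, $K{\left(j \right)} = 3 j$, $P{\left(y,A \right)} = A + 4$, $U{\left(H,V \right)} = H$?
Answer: $-222$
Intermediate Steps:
$P{\left(y,A \right)} = 4 + A$
$h{\left(g,F \right)} = 1 + 5 F$
$1 h{\left(-1,K{\left(-5 \right)} \right)} P{\left(U{\left(4,-1 \right)},-1 \right)} = 1 \left(1 + 5 \cdot 3 \left(-5\right)\right) \left(4 - 1\right) = 1 \left(1 + 5 \left(-15\right)\right) 3 = 1 \left(1 - 75\right) 3 = 1 \left(-74\right) 3 = \left(-74\right) 3 = -222$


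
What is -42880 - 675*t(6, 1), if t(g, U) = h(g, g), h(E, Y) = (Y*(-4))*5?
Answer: 38120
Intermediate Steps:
h(E, Y) = -20*Y (h(E, Y) = -4*Y*5 = -20*Y)
t(g, U) = -20*g
-42880 - 675*t(6, 1) = -42880 - (-13500)*6 = -42880 - 675*(-120) = -42880 + 81000 = 38120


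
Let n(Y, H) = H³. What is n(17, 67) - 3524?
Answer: 297239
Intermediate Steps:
n(17, 67) - 3524 = 67³ - 3524 = 300763 - 3524 = 297239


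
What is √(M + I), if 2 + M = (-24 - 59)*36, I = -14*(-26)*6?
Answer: I*√806 ≈ 28.39*I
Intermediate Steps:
I = 2184 (I = 364*6 = 2184)
M = -2990 (M = -2 + (-24 - 59)*36 = -2 - 83*36 = -2 - 2988 = -2990)
√(M + I) = √(-2990 + 2184) = √(-806) = I*√806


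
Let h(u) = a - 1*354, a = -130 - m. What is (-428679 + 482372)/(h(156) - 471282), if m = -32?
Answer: -53693/471734 ≈ -0.11382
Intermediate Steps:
a = -98 (a = -130 - 1*(-32) = -130 + 32 = -98)
h(u) = -452 (h(u) = -98 - 1*354 = -98 - 354 = -452)
(-428679 + 482372)/(h(156) - 471282) = (-428679 + 482372)/(-452 - 471282) = 53693/(-471734) = 53693*(-1/471734) = -53693/471734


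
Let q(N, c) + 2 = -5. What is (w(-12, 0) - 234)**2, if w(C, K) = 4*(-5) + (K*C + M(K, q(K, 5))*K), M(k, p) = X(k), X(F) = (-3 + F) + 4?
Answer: 64516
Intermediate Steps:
X(F) = 1 + F
q(N, c) = -7 (q(N, c) = -2 - 5 = -7)
M(k, p) = 1 + k
w(C, K) = -20 + C*K + K*(1 + K) (w(C, K) = 4*(-5) + (K*C + (1 + K)*K) = -20 + (C*K + K*(1 + K)) = -20 + C*K + K*(1 + K))
(w(-12, 0) - 234)**2 = ((-20 - 12*0 + 0*(1 + 0)) - 234)**2 = ((-20 + 0 + 0*1) - 234)**2 = ((-20 + 0 + 0) - 234)**2 = (-20 - 234)**2 = (-254)**2 = 64516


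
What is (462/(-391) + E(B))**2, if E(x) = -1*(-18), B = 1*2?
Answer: 43243776/152881 ≈ 282.86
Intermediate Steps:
B = 2
E(x) = 18
(462/(-391) + E(B))**2 = (462/(-391) + 18)**2 = (462*(-1/391) + 18)**2 = (-462/391 + 18)**2 = (6576/391)**2 = 43243776/152881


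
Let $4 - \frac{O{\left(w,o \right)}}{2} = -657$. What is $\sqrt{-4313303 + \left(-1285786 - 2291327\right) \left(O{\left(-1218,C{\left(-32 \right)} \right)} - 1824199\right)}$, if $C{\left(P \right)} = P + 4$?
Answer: $\sqrt{6520632700798} \approx 2.5536 \cdot 10^{6}$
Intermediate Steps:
$C{\left(P \right)} = 4 + P$
$O{\left(w,o \right)} = 1322$ ($O{\left(w,o \right)} = 8 - -1314 = 8 + 1314 = 1322$)
$\sqrt{-4313303 + \left(-1285786 - 2291327\right) \left(O{\left(-1218,C{\left(-32 \right)} \right)} - 1824199\right)} = \sqrt{-4313303 + \left(-1285786 - 2291327\right) \left(1322 - 1824199\right)} = \sqrt{-4313303 - -6520637014101} = \sqrt{-4313303 + 6520637014101} = \sqrt{6520632700798}$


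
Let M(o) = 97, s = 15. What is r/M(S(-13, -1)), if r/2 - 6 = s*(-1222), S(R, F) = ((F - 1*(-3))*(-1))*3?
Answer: -36648/97 ≈ -377.81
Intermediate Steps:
S(R, F) = -9 - 3*F (S(R, F) = ((F + 3)*(-1))*3 = ((3 + F)*(-1))*3 = (-3 - F)*3 = -9 - 3*F)
r = -36648 (r = 12 + 2*(15*(-1222)) = 12 + 2*(-18330) = 12 - 36660 = -36648)
r/M(S(-13, -1)) = -36648/97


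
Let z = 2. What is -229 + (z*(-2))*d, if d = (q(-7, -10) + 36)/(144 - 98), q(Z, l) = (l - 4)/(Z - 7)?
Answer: -5341/23 ≈ -232.22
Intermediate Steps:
q(Z, l) = (-4 + l)/(-7 + Z)
d = 37/46 (d = ((-4 - 10)/(-7 - 7) + 36)/(144 - 98) = (-14/(-14) + 36)/46 = (-1/14*(-14) + 36)*(1/46) = (1 + 36)*(1/46) = 37*(1/46) = 37/46 ≈ 0.80435)
-229 + (z*(-2))*d = -229 + (2*(-2))*(37/46) = -229 - 4*37/46 = -229 - 74/23 = -5341/23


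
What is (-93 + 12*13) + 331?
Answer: 394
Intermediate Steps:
(-93 + 12*13) + 331 = (-93 + 156) + 331 = 63 + 331 = 394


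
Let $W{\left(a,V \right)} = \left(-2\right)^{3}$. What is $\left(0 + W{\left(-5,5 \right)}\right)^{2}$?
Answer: $64$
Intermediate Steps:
$W{\left(a,V \right)} = -8$
$\left(0 + W{\left(-5,5 \right)}\right)^{2} = \left(0 - 8\right)^{2} = \left(-8\right)^{2} = 64$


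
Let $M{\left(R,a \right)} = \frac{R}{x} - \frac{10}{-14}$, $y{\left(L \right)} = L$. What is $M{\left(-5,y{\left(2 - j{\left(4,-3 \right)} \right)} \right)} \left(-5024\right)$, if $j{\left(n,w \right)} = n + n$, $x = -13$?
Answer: $- \frac{502400}{91} \approx -5520.9$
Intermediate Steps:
$j{\left(n,w \right)} = 2 n$
$M{\left(R,a \right)} = \frac{5}{7} - \frac{R}{13}$ ($M{\left(R,a \right)} = \frac{R}{-13} - \frac{10}{-14} = R \left(- \frac{1}{13}\right) - - \frac{5}{7} = - \frac{R}{13} + \frac{5}{7} = \frac{5}{7} - \frac{R}{13}$)
$M{\left(-5,y{\left(2 - j{\left(4,-3 \right)} \right)} \right)} \left(-5024\right) = \left(\frac{5}{7} - - \frac{5}{13}\right) \left(-5024\right) = \left(\frac{5}{7} + \frac{5}{13}\right) \left(-5024\right) = \frac{100}{91} \left(-5024\right) = - \frac{502400}{91}$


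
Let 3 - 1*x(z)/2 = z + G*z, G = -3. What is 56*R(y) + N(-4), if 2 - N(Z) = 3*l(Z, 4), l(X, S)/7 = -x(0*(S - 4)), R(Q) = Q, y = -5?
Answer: -152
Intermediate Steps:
x(z) = 6 + 4*z (x(z) = 6 - 2*(z - 3*z) = 6 - (-4)*z = 6 + 4*z)
l(X, S) = -42 (l(X, S) = 7*(-(6 + 4*(0*(S - 4)))) = 7*(-(6 + 4*(0*(-4 + S)))) = 7*(-(6 + 4*0)) = 7*(-(6 + 0)) = 7*(-1*6) = 7*(-6) = -42)
N(Z) = 128 (N(Z) = 2 - 3*(-42) = 2 - 1*(-126) = 2 + 126 = 128)
56*R(y) + N(-4) = 56*(-5) + 128 = -280 + 128 = -152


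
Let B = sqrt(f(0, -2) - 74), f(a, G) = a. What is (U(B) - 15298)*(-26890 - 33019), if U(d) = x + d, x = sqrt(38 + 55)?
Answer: 916487882 - 59909*sqrt(93) - 59909*I*sqrt(74) ≈ 9.1591e+8 - 5.1536e+5*I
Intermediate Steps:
B = I*sqrt(74) (B = sqrt(0 - 74) = sqrt(-74) = I*sqrt(74) ≈ 8.6023*I)
x = sqrt(93) ≈ 9.6436
U(d) = d + sqrt(93) (U(d) = sqrt(93) + d = d + sqrt(93))
(U(B) - 15298)*(-26890 - 33019) = ((I*sqrt(74) + sqrt(93)) - 15298)*(-26890 - 33019) = ((sqrt(93) + I*sqrt(74)) - 15298)*(-59909) = (-15298 + sqrt(93) + I*sqrt(74))*(-59909) = 916487882 - 59909*sqrt(93) - 59909*I*sqrt(74)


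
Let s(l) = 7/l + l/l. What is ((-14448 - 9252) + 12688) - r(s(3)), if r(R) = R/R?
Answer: -11013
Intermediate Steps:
s(l) = 1 + 7/l (s(l) = 7/l + 1 = 1 + 7/l)
r(R) = 1
((-14448 - 9252) + 12688) - r(s(3)) = ((-14448 - 9252) + 12688) - 1*1 = (-23700 + 12688) - 1 = -11012 - 1 = -11013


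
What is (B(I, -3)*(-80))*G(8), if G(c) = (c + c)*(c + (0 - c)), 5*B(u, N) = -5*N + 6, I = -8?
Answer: 0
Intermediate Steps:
B(u, N) = 6/5 - N (B(u, N) = (-5*N + 6)/5 = (6 - 5*N)/5 = 6/5 - N)
G(c) = 0 (G(c) = (2*c)*(c - c) = (2*c)*0 = 0)
(B(I, -3)*(-80))*G(8) = ((6/5 - 1*(-3))*(-80))*0 = ((6/5 + 3)*(-80))*0 = ((21/5)*(-80))*0 = -336*0 = 0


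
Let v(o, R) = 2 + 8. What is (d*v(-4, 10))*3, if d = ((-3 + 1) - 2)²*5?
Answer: 2400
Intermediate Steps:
v(o, R) = 10
d = 80 (d = (-2 - 2)²*5 = (-4)²*5 = 16*5 = 80)
(d*v(-4, 10))*3 = (80*10)*3 = 800*3 = 2400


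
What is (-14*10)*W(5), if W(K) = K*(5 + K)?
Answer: -7000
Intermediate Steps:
(-14*10)*W(5) = (-14*10)*(5*(5 + 5)) = -700*10 = -140*50 = -7000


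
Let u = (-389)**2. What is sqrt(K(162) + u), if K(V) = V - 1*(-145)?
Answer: 2*sqrt(37907) ≈ 389.39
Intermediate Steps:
K(V) = 145 + V (K(V) = V + 145 = 145 + V)
u = 151321
sqrt(K(162) + u) = sqrt((145 + 162) + 151321) = sqrt(307 + 151321) = sqrt(151628) = 2*sqrt(37907)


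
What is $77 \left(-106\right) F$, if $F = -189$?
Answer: $1542618$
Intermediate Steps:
$77 \left(-106\right) F = 77 \left(-106\right) \left(-189\right) = \left(-8162\right) \left(-189\right) = 1542618$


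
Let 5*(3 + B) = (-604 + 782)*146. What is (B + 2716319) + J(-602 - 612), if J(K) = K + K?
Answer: 13595428/5 ≈ 2.7191e+6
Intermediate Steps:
J(K) = 2*K
B = 25973/5 (B = -3 + ((-604 + 782)*146)/5 = -3 + (178*146)/5 = -3 + (⅕)*25988 = -3 + 25988/5 = 25973/5 ≈ 5194.6)
(B + 2716319) + J(-602 - 612) = (25973/5 + 2716319) + 2*(-602 - 612) = 13607568/5 + 2*(-1214) = 13607568/5 - 2428 = 13595428/5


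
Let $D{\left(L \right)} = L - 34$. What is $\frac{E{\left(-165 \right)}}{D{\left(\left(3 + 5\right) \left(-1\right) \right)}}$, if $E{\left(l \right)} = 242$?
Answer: $- \frac{121}{21} \approx -5.7619$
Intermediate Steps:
$D{\left(L \right)} = -34 + L$
$\frac{E{\left(-165 \right)}}{D{\left(\left(3 + 5\right) \left(-1\right) \right)}} = \frac{242}{-34 + \left(3 + 5\right) \left(-1\right)} = \frac{242}{-34 + 8 \left(-1\right)} = \frac{242}{-34 - 8} = \frac{242}{-42} = 242 \left(- \frac{1}{42}\right) = - \frac{121}{21}$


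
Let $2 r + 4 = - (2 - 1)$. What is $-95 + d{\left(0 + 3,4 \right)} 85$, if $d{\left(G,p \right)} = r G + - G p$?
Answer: $- \frac{3505}{2} \approx -1752.5$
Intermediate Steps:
$r = - \frac{5}{2}$ ($r = -2 + \frac{\left(-1\right) \left(2 - 1\right)}{2} = -2 + \frac{\left(-1\right) 1}{2} = -2 + \frac{1}{2} \left(-1\right) = -2 - \frac{1}{2} = - \frac{5}{2} \approx -2.5$)
$d{\left(G,p \right)} = - \frac{5 G}{2} - G p$ ($d{\left(G,p \right)} = - \frac{5 G}{2} + - G p = - \frac{5 G}{2} - G p$)
$-95 + d{\left(0 + 3,4 \right)} 85 = -95 + - \frac{\left(0 + 3\right) \left(5 + 2 \cdot 4\right)}{2} \cdot 85 = -95 + \left(- \frac{1}{2}\right) 3 \left(5 + 8\right) 85 = -95 + \left(- \frac{1}{2}\right) 3 \cdot 13 \cdot 85 = -95 - \frac{3315}{2} = - \frac{3505}{2}$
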